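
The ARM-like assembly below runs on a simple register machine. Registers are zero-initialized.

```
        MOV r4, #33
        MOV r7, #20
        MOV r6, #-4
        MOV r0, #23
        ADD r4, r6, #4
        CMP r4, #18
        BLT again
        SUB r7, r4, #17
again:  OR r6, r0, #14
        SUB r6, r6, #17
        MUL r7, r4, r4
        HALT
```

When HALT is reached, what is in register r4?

0

MOV r4, #33 → r4=33
MOV r7, #20 → r7=20
MOV r6, #-4 → r6=-4
MOV r0, #23 → r0=23
ADD r4, r6, #4 → r4=(-4)+4=0
CMP r4, #18  (cmp 0,18)
BLT again: taken
OR r6, r0, #14 → r6=23|14=31
SUB r6, r6, #17 → r6=31-17=14
MUL r7, r4, r4 → r7=0*0=0
halt.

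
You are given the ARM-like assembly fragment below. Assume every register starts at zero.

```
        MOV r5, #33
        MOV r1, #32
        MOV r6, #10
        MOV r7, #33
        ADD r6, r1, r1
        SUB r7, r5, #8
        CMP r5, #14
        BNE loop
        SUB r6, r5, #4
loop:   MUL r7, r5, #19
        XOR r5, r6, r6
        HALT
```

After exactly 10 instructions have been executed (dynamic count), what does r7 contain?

MOV r5, #33 → r5=33
MOV r1, #32 → r1=32
MOV r6, #10 → r6=10
MOV r7, #33 → r7=33
ADD r6, r1, r1 → r6=32+32=64
SUB r7, r5, #8 → r7=33-8=25
CMP r5, #14  (cmp 33,14)
BNE loop: taken
MUL r7, r5, #19 → r7=33*19=627
XOR r5, r6, r6 → r5=64^64=0
After step 10: r7 = 627.

627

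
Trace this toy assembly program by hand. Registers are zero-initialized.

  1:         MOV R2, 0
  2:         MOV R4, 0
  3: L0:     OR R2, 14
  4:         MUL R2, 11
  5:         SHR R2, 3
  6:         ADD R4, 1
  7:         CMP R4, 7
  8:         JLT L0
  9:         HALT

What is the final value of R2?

R2=0
R4=0
R2=0|14=14
R2=14*11=154
R2=154>>3=19
R4=0+1=1
CMP R4, 7  (cmp 1,7)
JLT L0: taken
R2=19|14=31
R2=31*11=341
R2=341>>3=42
R4=1+1=2
CMP R4, 7  (cmp 2,7)
JLT L0: taken
R2=42|14=46
R2=46*11=506
R2=506>>3=63
R4=2+1=3
CMP R4, 7  (cmp 3,7)
JLT L0: taken
R2=63|14=63
R2=63*11=693
R2=693>>3=86
R4=3+1=4
CMP R4, 7  (cmp 4,7)
JLT L0: taken
R2=86|14=94
R2=94*11=1034
R2=1034>>3=129
R4=4+1=5
CMP R4, 7  (cmp 5,7)
JLT L0: taken
R2=129|14=143
R2=143*11=1573
R2=1573>>3=196
R4=5+1=6
CMP R4, 7  (cmp 6,7)
JLT L0: taken
R2=196|14=206
R2=206*11=2266
R2=2266>>3=283
R4=6+1=7
CMP R4, 7  (cmp 7,7)
JLT L0: not taken
halt.

283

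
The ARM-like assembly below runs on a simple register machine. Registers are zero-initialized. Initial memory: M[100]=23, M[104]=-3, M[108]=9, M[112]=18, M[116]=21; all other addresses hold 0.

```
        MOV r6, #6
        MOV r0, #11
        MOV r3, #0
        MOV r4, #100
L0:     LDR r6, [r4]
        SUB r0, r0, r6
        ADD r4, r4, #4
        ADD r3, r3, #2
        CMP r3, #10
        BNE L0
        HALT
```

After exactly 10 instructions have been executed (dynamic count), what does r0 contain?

after MOV r6, #6: r6=6
after MOV r0, #11: r0=11
after MOV r3, #0: r3=0
after MOV r4, #100: r4=100
after LDR r6, [r4]: r6=M[100]=23
after SUB r0, r0, r6: r0=11-23=-12
after ADD r4, r4, #4: r4=100+4=104
after ADD r3, r3, #2: r3=0+2=2
CMP r3, #10  (cmp 2,10)
BNE L0: taken
After step 10: r0 = -12.

-12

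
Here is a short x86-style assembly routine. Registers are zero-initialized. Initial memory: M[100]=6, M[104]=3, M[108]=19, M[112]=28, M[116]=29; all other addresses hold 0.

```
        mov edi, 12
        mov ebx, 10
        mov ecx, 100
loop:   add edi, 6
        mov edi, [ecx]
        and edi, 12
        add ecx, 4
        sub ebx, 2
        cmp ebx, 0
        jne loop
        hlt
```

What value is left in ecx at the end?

120

mov edi, 12 → edi=12
mov ebx, 10 → ebx=10
mov ecx, 100 → ecx=100
add edi, 6 → edi=12+6=18
mov edi, [ecx] → edi=M[100]=6
and edi, 12 → edi=6&12=4
add ecx, 4 → ecx=100+4=104
sub ebx, 2 → ebx=10-2=8
cmp ebx, 0  (cmp 8,0)
jne loop: taken
add edi, 6 → edi=4+6=10
mov edi, [ecx] → edi=M[104]=3
and edi, 12 → edi=3&12=0
add ecx, 4 → ecx=104+4=108
sub ebx, 2 → ebx=8-2=6
cmp ebx, 0  (cmp 6,0)
jne loop: taken
add edi, 6 → edi=0+6=6
mov edi, [ecx] → edi=M[108]=19
and edi, 12 → edi=19&12=0
add ecx, 4 → ecx=108+4=112
sub ebx, 2 → ebx=6-2=4
cmp ebx, 0  (cmp 4,0)
jne loop: taken
add edi, 6 → edi=0+6=6
mov edi, [ecx] → edi=M[112]=28
and edi, 12 → edi=28&12=12
add ecx, 4 → ecx=112+4=116
sub ebx, 2 → ebx=4-2=2
cmp ebx, 0  (cmp 2,0)
jne loop: taken
add edi, 6 → edi=12+6=18
mov edi, [ecx] → edi=M[116]=29
and edi, 12 → edi=29&12=12
add ecx, 4 → ecx=116+4=120
sub ebx, 2 → ebx=2-2=0
cmp ebx, 0  (cmp 0,0)
jne loop: not taken
halt.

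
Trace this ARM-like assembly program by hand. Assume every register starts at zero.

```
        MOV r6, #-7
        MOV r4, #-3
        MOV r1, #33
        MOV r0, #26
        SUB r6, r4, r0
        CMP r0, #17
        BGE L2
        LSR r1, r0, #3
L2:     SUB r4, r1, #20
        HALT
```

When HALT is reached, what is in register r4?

after MOV r6, #-7: r6=-7
after MOV r4, #-3: r4=-3
after MOV r1, #33: r1=33
after MOV r0, #26: r0=26
after SUB r6, r4, r0: r6=(-3)-26=-29
CMP r0, #17  (cmp 26,17)
BGE L2: taken
after SUB r4, r1, #20: r4=33-20=13
halt.

13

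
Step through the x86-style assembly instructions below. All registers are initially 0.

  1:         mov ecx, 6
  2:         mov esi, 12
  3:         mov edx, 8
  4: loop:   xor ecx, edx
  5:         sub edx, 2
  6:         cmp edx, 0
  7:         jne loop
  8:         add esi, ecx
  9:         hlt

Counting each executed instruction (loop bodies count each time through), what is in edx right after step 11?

after mov ecx, 6: ecx=6
after mov esi, 12: esi=12
after mov edx, 8: edx=8
after xor ecx, edx: ecx=6^8=14
after sub edx, 2: edx=8-2=6
cmp edx, 0  (cmp 6,0)
jne loop: taken
after xor ecx, edx: ecx=14^6=8
after sub edx, 2: edx=6-2=4
cmp edx, 0  (cmp 4,0)
jne loop: taken
After step 11: edx = 4.

4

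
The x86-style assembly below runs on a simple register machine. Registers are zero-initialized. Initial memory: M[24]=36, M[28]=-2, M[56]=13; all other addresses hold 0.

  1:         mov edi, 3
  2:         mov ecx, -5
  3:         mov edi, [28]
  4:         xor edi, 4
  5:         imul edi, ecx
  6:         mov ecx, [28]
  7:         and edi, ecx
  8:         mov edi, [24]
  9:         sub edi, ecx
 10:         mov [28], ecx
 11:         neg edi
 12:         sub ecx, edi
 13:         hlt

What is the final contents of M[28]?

mov edi, 3 → edi=3
mov ecx, -5 → ecx=-5
mov edi, [28] → edi=M[28]=-2
xor edi, 4 → edi=(-2)^4=-6
imul edi, ecx → edi=(-6)*(-5)=30
mov ecx, [28] → ecx=M[28]=-2
and edi, ecx → edi=30&(-2)=30
mov edi, [24] → edi=M[24]=36
sub edi, ecx → edi=36-(-2)=38
mov [28], ecx → M[28]=-2
neg edi → edi=-(38)=-38
sub ecx, edi → ecx=(-2)-(-38)=36
halt.

-2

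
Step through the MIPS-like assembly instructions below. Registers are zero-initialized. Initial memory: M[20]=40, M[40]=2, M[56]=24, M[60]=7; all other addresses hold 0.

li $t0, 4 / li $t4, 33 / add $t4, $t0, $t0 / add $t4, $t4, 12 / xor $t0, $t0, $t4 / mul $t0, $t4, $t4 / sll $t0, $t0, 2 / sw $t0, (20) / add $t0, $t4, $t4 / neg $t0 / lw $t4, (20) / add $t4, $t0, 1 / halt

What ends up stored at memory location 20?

li $t0, 4 → $t0=4
li $t4, 33 → $t4=33
add $t4, $t0, $t0 → $t4=4+4=8
add $t4, $t4, 12 → $t4=8+12=20
xor $t0, $t0, $t4 → $t0=4^20=16
mul $t0, $t4, $t4 → $t0=20*20=400
sll $t0, $t0, 2 → $t0=400<<2=1600
sw $t0, (20) → M[20]=1600
add $t0, $t4, $t4 → $t0=20+20=40
neg $t0 → $t0=-(40)=-40
lw $t4, (20) → $t4=M[20]=1600
add $t4, $t0, 1 → $t4=(-40)+1=-39
halt.

1600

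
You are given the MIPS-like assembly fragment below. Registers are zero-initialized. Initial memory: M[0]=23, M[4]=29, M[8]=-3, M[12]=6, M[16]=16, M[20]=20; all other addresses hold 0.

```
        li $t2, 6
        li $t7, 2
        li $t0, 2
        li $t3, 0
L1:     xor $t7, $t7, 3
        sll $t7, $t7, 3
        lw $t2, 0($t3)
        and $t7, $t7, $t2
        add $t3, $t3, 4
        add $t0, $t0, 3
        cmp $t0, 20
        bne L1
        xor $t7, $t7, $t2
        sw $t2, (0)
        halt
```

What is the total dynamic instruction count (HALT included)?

55

li $t2, 6 → $t2=6
li $t7, 2 → $t7=2
li $t0, 2 → $t0=2
li $t3, 0 → $t3=0
xor $t7, $t7, 3 → $t7=2^3=1
sll $t7, $t7, 3 → $t7=1<<3=8
lw $t2, 0($t3) → $t2=M[0]=23
and $t7, $t7, $t2 → $t7=8&23=0
add $t3, $t3, 4 → $t3=0+4=4
add $t0, $t0, 3 → $t0=2+3=5
cmp $t0, 20  (cmp 5,20)
bne L1: taken
xor $t7, $t7, 3 → $t7=0^3=3
sll $t7, $t7, 3 → $t7=3<<3=24
lw $t2, 0($t3) → $t2=M[4]=29
and $t7, $t7, $t2 → $t7=24&29=24
add $t3, $t3, 4 → $t3=4+4=8
add $t0, $t0, 3 → $t0=5+3=8
cmp $t0, 20  (cmp 8,20)
bne L1: taken
xor $t7, $t7, 3 → $t7=24^3=27
sll $t7, $t7, 3 → $t7=27<<3=216
lw $t2, 0($t3) → $t2=M[8]=-3
and $t7, $t7, $t2 → $t7=216&(-3)=216
add $t3, $t3, 4 → $t3=8+4=12
add $t0, $t0, 3 → $t0=8+3=11
cmp $t0, 20  (cmp 11,20)
bne L1: taken
xor $t7, $t7, 3 → $t7=216^3=219
sll $t7, $t7, 3 → $t7=219<<3=1752
lw $t2, 0($t3) → $t2=M[12]=6
and $t7, $t7, $t2 → $t7=1752&6=0
add $t3, $t3, 4 → $t3=12+4=16
add $t0, $t0, 3 → $t0=11+3=14
cmp $t0, 20  (cmp 14,20)
bne L1: taken
xor $t7, $t7, 3 → $t7=0^3=3
sll $t7, $t7, 3 → $t7=3<<3=24
lw $t2, 0($t3) → $t2=M[16]=16
and $t7, $t7, $t2 → $t7=24&16=16
add $t3, $t3, 4 → $t3=16+4=20
add $t0, $t0, 3 → $t0=14+3=17
cmp $t0, 20  (cmp 17,20)
bne L1: taken
xor $t7, $t7, 3 → $t7=16^3=19
sll $t7, $t7, 3 → $t7=19<<3=152
lw $t2, 0($t3) → $t2=M[20]=20
and $t7, $t7, $t2 → $t7=152&20=16
add $t3, $t3, 4 → $t3=20+4=24
add $t0, $t0, 3 → $t0=17+3=20
cmp $t0, 20  (cmp 20,20)
bne L1: not taken
xor $t7, $t7, $t2 → $t7=16^20=4
sw $t2, (0) → M[0]=20
halt.
Total executed instructions: 55.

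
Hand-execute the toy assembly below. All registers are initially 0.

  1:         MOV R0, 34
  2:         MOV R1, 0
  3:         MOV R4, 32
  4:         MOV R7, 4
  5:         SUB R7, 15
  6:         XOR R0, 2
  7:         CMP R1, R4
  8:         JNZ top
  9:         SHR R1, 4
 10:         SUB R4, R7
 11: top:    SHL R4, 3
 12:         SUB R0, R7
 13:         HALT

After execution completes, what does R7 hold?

after MOV R0, 34: R0=34
after MOV R1, 0: R1=0
after MOV R4, 32: R4=32
after MOV R7, 4: R7=4
after SUB R7, 15: R7=4-15=-11
after XOR R0, 2: R0=34^2=32
CMP R1, R4  (cmp 0,32)
JNZ top: taken
after SHL R4, 3: R4=32<<3=256
after SUB R0, R7: R0=32-(-11)=43
halt.

-11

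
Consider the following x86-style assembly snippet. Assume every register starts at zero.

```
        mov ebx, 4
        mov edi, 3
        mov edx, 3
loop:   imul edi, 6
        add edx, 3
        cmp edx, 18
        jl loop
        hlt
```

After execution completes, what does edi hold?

mov ebx, 4 → ebx=4
mov edi, 3 → edi=3
mov edx, 3 → edx=3
imul edi, 6 → edi=3*6=18
add edx, 3 → edx=3+3=6
cmp edx, 18  (cmp 6,18)
jl loop: taken
imul edi, 6 → edi=18*6=108
add edx, 3 → edx=6+3=9
cmp edx, 18  (cmp 9,18)
jl loop: taken
imul edi, 6 → edi=108*6=648
add edx, 3 → edx=9+3=12
cmp edx, 18  (cmp 12,18)
jl loop: taken
imul edi, 6 → edi=648*6=3888
add edx, 3 → edx=12+3=15
cmp edx, 18  (cmp 15,18)
jl loop: taken
imul edi, 6 → edi=3888*6=23328
add edx, 3 → edx=15+3=18
cmp edx, 18  (cmp 18,18)
jl loop: not taken
halt.

23328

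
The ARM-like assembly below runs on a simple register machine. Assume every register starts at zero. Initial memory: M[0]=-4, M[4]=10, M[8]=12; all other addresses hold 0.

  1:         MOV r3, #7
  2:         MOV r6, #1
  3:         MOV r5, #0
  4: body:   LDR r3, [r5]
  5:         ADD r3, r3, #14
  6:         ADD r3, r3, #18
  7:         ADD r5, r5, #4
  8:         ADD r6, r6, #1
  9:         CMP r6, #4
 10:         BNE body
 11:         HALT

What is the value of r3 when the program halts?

MOV r3, #7 → r3=7
MOV r6, #1 → r6=1
MOV r5, #0 → r5=0
LDR r3, [r5] → r3=M[0]=-4
ADD r3, r3, #14 → r3=(-4)+14=10
ADD r3, r3, #18 → r3=10+18=28
ADD r5, r5, #4 → r5=0+4=4
ADD r6, r6, #1 → r6=1+1=2
CMP r6, #4  (cmp 2,4)
BNE body: taken
LDR r3, [r5] → r3=M[4]=10
ADD r3, r3, #14 → r3=10+14=24
ADD r3, r3, #18 → r3=24+18=42
ADD r5, r5, #4 → r5=4+4=8
ADD r6, r6, #1 → r6=2+1=3
CMP r6, #4  (cmp 3,4)
BNE body: taken
LDR r3, [r5] → r3=M[8]=12
ADD r3, r3, #14 → r3=12+14=26
ADD r3, r3, #18 → r3=26+18=44
ADD r5, r5, #4 → r5=8+4=12
ADD r6, r6, #1 → r6=3+1=4
CMP r6, #4  (cmp 4,4)
BNE body: not taken
halt.

44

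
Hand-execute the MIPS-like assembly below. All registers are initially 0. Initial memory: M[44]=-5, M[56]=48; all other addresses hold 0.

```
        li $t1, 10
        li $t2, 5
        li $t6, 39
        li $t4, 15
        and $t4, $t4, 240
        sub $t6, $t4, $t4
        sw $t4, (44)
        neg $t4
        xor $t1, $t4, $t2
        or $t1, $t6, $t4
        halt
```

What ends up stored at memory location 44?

$t1=10
$t2=5
$t6=39
$t4=15
$t4=15&240=0
$t6=0-0=0
sw $t4, (44) → M[44]=0
$t4=-(0)=0
$t1=0^5=5
$t1=0|0=0
halt.

0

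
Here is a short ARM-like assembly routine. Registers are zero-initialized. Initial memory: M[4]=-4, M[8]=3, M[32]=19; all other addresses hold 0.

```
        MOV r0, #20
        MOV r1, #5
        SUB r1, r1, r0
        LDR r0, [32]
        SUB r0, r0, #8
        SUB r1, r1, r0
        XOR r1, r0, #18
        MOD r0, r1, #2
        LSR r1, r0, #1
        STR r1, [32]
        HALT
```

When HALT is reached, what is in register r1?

MOV r0, #20 → r0=20
MOV r1, #5 → r1=5
SUB r1, r1, r0 → r1=5-20=-15
LDR r0, [32] → r0=M[32]=19
SUB r0, r0, #8 → r0=19-8=11
SUB r1, r1, r0 → r1=(-15)-11=-26
XOR r1, r0, #18 → r1=11^18=25
MOD r0, r1, #2 → r0=25%2=1
LSR r1, r0, #1 → r1=1>>1=0
STR r1, [32] → M[32]=0
halt.

0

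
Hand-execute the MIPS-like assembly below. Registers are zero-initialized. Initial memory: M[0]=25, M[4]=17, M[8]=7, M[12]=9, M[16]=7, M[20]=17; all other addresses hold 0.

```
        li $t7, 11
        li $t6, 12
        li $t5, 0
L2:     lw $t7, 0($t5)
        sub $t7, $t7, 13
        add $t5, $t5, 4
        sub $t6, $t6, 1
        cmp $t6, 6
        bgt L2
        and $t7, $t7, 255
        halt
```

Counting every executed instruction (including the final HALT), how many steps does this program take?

41

after li $t7, 11: $t7=11
after li $t6, 12: $t6=12
after li $t5, 0: $t5=0
after lw $t7, 0($t5): $t7=M[0]=25
after sub $t7, $t7, 13: $t7=25-13=12
after add $t5, $t5, 4: $t5=0+4=4
after sub $t6, $t6, 1: $t6=12-1=11
cmp $t6, 6  (cmp 11,6)
bgt L2: taken
after lw $t7, 0($t5): $t7=M[4]=17
after sub $t7, $t7, 13: $t7=17-13=4
after add $t5, $t5, 4: $t5=4+4=8
after sub $t6, $t6, 1: $t6=11-1=10
cmp $t6, 6  (cmp 10,6)
bgt L2: taken
after lw $t7, 0($t5): $t7=M[8]=7
after sub $t7, $t7, 13: $t7=7-13=-6
after add $t5, $t5, 4: $t5=8+4=12
after sub $t6, $t6, 1: $t6=10-1=9
cmp $t6, 6  (cmp 9,6)
bgt L2: taken
after lw $t7, 0($t5): $t7=M[12]=9
after sub $t7, $t7, 13: $t7=9-13=-4
after add $t5, $t5, 4: $t5=12+4=16
after sub $t6, $t6, 1: $t6=9-1=8
cmp $t6, 6  (cmp 8,6)
bgt L2: taken
after lw $t7, 0($t5): $t7=M[16]=7
after sub $t7, $t7, 13: $t7=7-13=-6
after add $t5, $t5, 4: $t5=16+4=20
after sub $t6, $t6, 1: $t6=8-1=7
cmp $t6, 6  (cmp 7,6)
bgt L2: taken
after lw $t7, 0($t5): $t7=M[20]=17
after sub $t7, $t7, 13: $t7=17-13=4
after add $t5, $t5, 4: $t5=20+4=24
after sub $t6, $t6, 1: $t6=7-1=6
cmp $t6, 6  (cmp 6,6)
bgt L2: not taken
after and $t7, $t7, 255: $t7=4&255=4
halt.
Total executed instructions: 41.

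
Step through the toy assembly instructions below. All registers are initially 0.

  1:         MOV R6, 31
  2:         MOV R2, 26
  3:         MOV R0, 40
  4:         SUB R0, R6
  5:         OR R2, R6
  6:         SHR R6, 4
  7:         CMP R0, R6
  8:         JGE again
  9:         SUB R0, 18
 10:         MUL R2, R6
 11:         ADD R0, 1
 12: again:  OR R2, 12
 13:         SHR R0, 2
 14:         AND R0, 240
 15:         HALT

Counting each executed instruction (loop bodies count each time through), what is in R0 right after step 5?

after MOV R6, 31: R6=31
after MOV R2, 26: R2=26
after MOV R0, 40: R0=40
after SUB R0, R6: R0=40-31=9
after OR R2, R6: R2=26|31=31
After step 5: R0 = 9.

9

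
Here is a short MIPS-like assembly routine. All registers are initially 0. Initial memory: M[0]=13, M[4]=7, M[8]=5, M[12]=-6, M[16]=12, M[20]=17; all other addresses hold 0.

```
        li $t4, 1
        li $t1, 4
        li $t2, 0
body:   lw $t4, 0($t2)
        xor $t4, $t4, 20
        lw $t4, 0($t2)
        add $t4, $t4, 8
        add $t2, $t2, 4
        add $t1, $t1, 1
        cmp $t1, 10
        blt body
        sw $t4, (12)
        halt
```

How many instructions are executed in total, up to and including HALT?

li $t4, 1 → $t4=1
li $t1, 4 → $t1=4
li $t2, 0 → $t2=0
lw $t4, 0($t2) → $t4=M[0]=13
xor $t4, $t4, 20 → $t4=13^20=25
lw $t4, 0($t2) → $t4=M[0]=13
add $t4, $t4, 8 → $t4=13+8=21
add $t2, $t2, 4 → $t2=0+4=4
add $t1, $t1, 1 → $t1=4+1=5
cmp $t1, 10  (cmp 5,10)
blt body: taken
lw $t4, 0($t2) → $t4=M[4]=7
xor $t4, $t4, 20 → $t4=7^20=19
lw $t4, 0($t2) → $t4=M[4]=7
add $t4, $t4, 8 → $t4=7+8=15
add $t2, $t2, 4 → $t2=4+4=8
add $t1, $t1, 1 → $t1=5+1=6
cmp $t1, 10  (cmp 6,10)
blt body: taken
lw $t4, 0($t2) → $t4=M[8]=5
xor $t4, $t4, 20 → $t4=5^20=17
lw $t4, 0($t2) → $t4=M[8]=5
add $t4, $t4, 8 → $t4=5+8=13
add $t2, $t2, 4 → $t2=8+4=12
add $t1, $t1, 1 → $t1=6+1=7
cmp $t1, 10  (cmp 7,10)
blt body: taken
lw $t4, 0($t2) → $t4=M[12]=-6
xor $t4, $t4, 20 → $t4=(-6)^20=-18
lw $t4, 0($t2) → $t4=M[12]=-6
add $t4, $t4, 8 → $t4=(-6)+8=2
add $t2, $t2, 4 → $t2=12+4=16
add $t1, $t1, 1 → $t1=7+1=8
cmp $t1, 10  (cmp 8,10)
blt body: taken
lw $t4, 0($t2) → $t4=M[16]=12
xor $t4, $t4, 20 → $t4=12^20=24
lw $t4, 0($t2) → $t4=M[16]=12
add $t4, $t4, 8 → $t4=12+8=20
add $t2, $t2, 4 → $t2=16+4=20
add $t1, $t1, 1 → $t1=8+1=9
cmp $t1, 10  (cmp 9,10)
blt body: taken
lw $t4, 0($t2) → $t4=M[20]=17
xor $t4, $t4, 20 → $t4=17^20=5
lw $t4, 0($t2) → $t4=M[20]=17
add $t4, $t4, 8 → $t4=17+8=25
add $t2, $t2, 4 → $t2=20+4=24
add $t1, $t1, 1 → $t1=9+1=10
cmp $t1, 10  (cmp 10,10)
blt body: not taken
sw $t4, (12) → M[12]=25
halt.
Total executed instructions: 53.

53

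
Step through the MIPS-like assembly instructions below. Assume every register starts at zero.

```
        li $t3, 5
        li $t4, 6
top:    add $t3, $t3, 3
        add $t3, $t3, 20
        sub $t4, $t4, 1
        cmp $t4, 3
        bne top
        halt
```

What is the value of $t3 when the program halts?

$t3=5
$t4=6
$t3=5+3=8
$t3=8+20=28
$t4=6-1=5
cmp $t4, 3  (cmp 5,3)
bne top: taken
$t3=28+3=31
$t3=31+20=51
$t4=5-1=4
cmp $t4, 3  (cmp 4,3)
bne top: taken
$t3=51+3=54
$t3=54+20=74
$t4=4-1=3
cmp $t4, 3  (cmp 3,3)
bne top: not taken
halt.

74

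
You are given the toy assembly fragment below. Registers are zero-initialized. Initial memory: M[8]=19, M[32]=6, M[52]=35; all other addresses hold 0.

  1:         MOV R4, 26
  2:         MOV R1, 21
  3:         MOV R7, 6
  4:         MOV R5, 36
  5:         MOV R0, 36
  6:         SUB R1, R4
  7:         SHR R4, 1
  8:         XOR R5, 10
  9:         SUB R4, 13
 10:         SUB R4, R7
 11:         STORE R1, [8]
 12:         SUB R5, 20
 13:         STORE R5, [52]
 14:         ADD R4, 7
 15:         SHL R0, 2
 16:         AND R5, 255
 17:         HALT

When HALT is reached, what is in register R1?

MOV R4, 26 → R4=26
MOV R1, 21 → R1=21
MOV R7, 6 → R7=6
MOV R5, 36 → R5=36
MOV R0, 36 → R0=36
SUB R1, R4 → R1=21-26=-5
SHR R4, 1 → R4=26>>1=13
XOR R5, 10 → R5=36^10=46
SUB R4, 13 → R4=13-13=0
SUB R4, R7 → R4=0-6=-6
STORE R1, [8] → M[8]=-5
SUB R5, 20 → R5=46-20=26
STORE R5, [52] → M[52]=26
ADD R4, 7 → R4=(-6)+7=1
SHL R0, 2 → R0=36<<2=144
AND R5, 255 → R5=26&255=26
halt.

-5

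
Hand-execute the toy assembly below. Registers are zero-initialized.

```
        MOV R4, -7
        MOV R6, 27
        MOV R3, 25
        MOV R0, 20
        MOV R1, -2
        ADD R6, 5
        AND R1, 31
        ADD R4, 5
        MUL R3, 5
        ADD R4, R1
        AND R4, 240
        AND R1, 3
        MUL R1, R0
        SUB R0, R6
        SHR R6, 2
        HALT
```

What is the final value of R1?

after MOV R4, -7: R4=-7
after MOV R6, 27: R6=27
after MOV R3, 25: R3=25
after MOV R0, 20: R0=20
after MOV R1, -2: R1=-2
after ADD R6, 5: R6=27+5=32
after AND R1, 31: R1=(-2)&31=30
after ADD R4, 5: R4=(-7)+5=-2
after MUL R3, 5: R3=25*5=125
after ADD R4, R1: R4=(-2)+30=28
after AND R4, 240: R4=28&240=16
after AND R1, 3: R1=30&3=2
after MUL R1, R0: R1=2*20=40
after SUB R0, R6: R0=20-32=-12
after SHR R6, 2: R6=32>>2=8
halt.

40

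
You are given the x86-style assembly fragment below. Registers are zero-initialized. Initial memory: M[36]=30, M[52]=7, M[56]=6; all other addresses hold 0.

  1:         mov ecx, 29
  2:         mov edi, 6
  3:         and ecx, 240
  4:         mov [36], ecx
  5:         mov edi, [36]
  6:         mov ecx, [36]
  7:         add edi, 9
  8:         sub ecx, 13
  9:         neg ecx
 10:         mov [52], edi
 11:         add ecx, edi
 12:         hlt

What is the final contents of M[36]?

ecx=29
edi=6
ecx=29&240=16
mov [36], ecx → M[36]=16
edi=M[36]=16
ecx=M[36]=16
edi=16+9=25
ecx=16-13=3
ecx=-(3)=-3
mov [52], edi → M[52]=25
ecx=(-3)+25=22
halt.

16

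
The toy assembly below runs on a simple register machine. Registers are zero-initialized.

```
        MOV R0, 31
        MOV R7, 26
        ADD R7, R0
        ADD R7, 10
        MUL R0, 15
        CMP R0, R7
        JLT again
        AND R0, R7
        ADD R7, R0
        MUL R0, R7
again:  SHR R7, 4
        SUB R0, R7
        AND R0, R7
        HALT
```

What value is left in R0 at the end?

8

MOV R0, 31 → R0=31
MOV R7, 26 → R7=26
ADD R7, R0 → R7=26+31=57
ADD R7, 10 → R7=57+10=67
MUL R0, 15 → R0=31*15=465
CMP R0, R7  (cmp 465,67)
JLT again: not taken
AND R0, R7 → R0=465&67=65
ADD R7, R0 → R7=67+65=132
MUL R0, R7 → R0=65*132=8580
SHR R7, 4 → R7=132>>4=8
SUB R0, R7 → R0=8580-8=8572
AND R0, R7 → R0=8572&8=8
halt.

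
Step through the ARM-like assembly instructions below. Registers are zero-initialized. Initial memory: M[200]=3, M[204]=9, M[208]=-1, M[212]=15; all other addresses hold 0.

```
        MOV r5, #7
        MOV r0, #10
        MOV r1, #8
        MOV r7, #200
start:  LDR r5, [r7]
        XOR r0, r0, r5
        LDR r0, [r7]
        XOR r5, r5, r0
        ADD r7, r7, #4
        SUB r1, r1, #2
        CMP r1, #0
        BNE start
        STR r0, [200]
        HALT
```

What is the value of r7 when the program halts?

216

r5=7
r0=10
r1=8
r7=200
r5=M[200]=3
r0=10^3=9
r0=M[200]=3
r5=3^3=0
r7=200+4=204
r1=8-2=6
CMP r1, #0  (cmp 6,0)
BNE start: taken
r5=M[204]=9
r0=3^9=10
r0=M[204]=9
r5=9^9=0
r7=204+4=208
r1=6-2=4
CMP r1, #0  (cmp 4,0)
BNE start: taken
r5=M[208]=-1
r0=9^(-1)=-10
r0=M[208]=-1
r5=(-1)^(-1)=0
r7=208+4=212
r1=4-2=2
CMP r1, #0  (cmp 2,0)
BNE start: taken
r5=M[212]=15
r0=(-1)^15=-16
r0=M[212]=15
r5=15^15=0
r7=212+4=216
r1=2-2=0
CMP r1, #0  (cmp 0,0)
BNE start: not taken
STR r0, [200] → M[200]=15
halt.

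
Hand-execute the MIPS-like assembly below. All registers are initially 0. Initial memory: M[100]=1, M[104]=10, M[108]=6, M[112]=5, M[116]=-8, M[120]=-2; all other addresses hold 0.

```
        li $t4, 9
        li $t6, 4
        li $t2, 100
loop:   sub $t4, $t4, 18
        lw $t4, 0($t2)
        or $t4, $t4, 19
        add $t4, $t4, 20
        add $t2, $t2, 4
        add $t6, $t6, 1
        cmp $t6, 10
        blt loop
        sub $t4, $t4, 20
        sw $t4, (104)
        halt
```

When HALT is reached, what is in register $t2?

124

li $t4, 9 → $t4=9
li $t6, 4 → $t6=4
li $t2, 100 → $t2=100
sub $t4, $t4, 18 → $t4=9-18=-9
lw $t4, 0($t2) → $t4=M[100]=1
or $t4, $t4, 19 → $t4=1|19=19
add $t4, $t4, 20 → $t4=19+20=39
add $t2, $t2, 4 → $t2=100+4=104
add $t6, $t6, 1 → $t6=4+1=5
cmp $t6, 10  (cmp 5,10)
blt loop: taken
sub $t4, $t4, 18 → $t4=39-18=21
lw $t4, 0($t2) → $t4=M[104]=10
or $t4, $t4, 19 → $t4=10|19=27
add $t4, $t4, 20 → $t4=27+20=47
add $t2, $t2, 4 → $t2=104+4=108
add $t6, $t6, 1 → $t6=5+1=6
cmp $t6, 10  (cmp 6,10)
blt loop: taken
sub $t4, $t4, 18 → $t4=47-18=29
lw $t4, 0($t2) → $t4=M[108]=6
or $t4, $t4, 19 → $t4=6|19=23
add $t4, $t4, 20 → $t4=23+20=43
add $t2, $t2, 4 → $t2=108+4=112
add $t6, $t6, 1 → $t6=6+1=7
cmp $t6, 10  (cmp 7,10)
blt loop: taken
sub $t4, $t4, 18 → $t4=43-18=25
lw $t4, 0($t2) → $t4=M[112]=5
or $t4, $t4, 19 → $t4=5|19=23
add $t4, $t4, 20 → $t4=23+20=43
add $t2, $t2, 4 → $t2=112+4=116
add $t6, $t6, 1 → $t6=7+1=8
cmp $t6, 10  (cmp 8,10)
blt loop: taken
sub $t4, $t4, 18 → $t4=43-18=25
lw $t4, 0($t2) → $t4=M[116]=-8
or $t4, $t4, 19 → $t4=(-8)|19=-5
add $t4, $t4, 20 → $t4=(-5)+20=15
add $t2, $t2, 4 → $t2=116+4=120
add $t6, $t6, 1 → $t6=8+1=9
cmp $t6, 10  (cmp 9,10)
blt loop: taken
sub $t4, $t4, 18 → $t4=15-18=-3
lw $t4, 0($t2) → $t4=M[120]=-2
or $t4, $t4, 19 → $t4=(-2)|19=-1
add $t4, $t4, 20 → $t4=(-1)+20=19
add $t2, $t2, 4 → $t2=120+4=124
add $t6, $t6, 1 → $t6=9+1=10
cmp $t6, 10  (cmp 10,10)
blt loop: not taken
sub $t4, $t4, 20 → $t4=19-20=-1
sw $t4, (104) → M[104]=-1
halt.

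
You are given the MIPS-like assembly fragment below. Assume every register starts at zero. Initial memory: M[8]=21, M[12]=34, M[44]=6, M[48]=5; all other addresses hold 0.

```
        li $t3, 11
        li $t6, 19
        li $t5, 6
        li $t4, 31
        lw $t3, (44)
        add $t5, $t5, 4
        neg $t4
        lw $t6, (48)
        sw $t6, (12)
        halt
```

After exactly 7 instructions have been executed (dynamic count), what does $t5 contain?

10

$t3=11
$t6=19
$t5=6
$t4=31
$t3=M[44]=6
$t5=6+4=10
$t4=-(31)=-31
After step 7: $t5 = 10.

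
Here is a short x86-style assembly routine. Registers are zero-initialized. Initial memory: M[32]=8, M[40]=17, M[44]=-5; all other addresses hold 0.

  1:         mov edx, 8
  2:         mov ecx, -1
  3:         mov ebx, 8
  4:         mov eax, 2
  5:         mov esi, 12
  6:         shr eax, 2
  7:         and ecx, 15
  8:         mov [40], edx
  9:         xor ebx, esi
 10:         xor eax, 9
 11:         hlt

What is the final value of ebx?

mov edx, 8 → edx=8
mov ecx, -1 → ecx=-1
mov ebx, 8 → ebx=8
mov eax, 2 → eax=2
mov esi, 12 → esi=12
shr eax, 2 → eax=2>>2=0
and ecx, 15 → ecx=(-1)&15=15
mov [40], edx → M[40]=8
xor ebx, esi → ebx=8^12=4
xor eax, 9 → eax=0^9=9
halt.

4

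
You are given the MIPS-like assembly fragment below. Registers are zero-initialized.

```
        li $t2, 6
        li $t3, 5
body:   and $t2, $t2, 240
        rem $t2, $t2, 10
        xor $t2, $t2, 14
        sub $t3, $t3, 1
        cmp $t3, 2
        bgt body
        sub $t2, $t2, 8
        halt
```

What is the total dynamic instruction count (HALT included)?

22

li $t2, 6 → $t2=6
li $t3, 5 → $t3=5
and $t2, $t2, 240 → $t2=6&240=0
rem $t2, $t2, 10 → $t2=0%10=0
xor $t2, $t2, 14 → $t2=0^14=14
sub $t3, $t3, 1 → $t3=5-1=4
cmp $t3, 2  (cmp 4,2)
bgt body: taken
and $t2, $t2, 240 → $t2=14&240=0
rem $t2, $t2, 10 → $t2=0%10=0
xor $t2, $t2, 14 → $t2=0^14=14
sub $t3, $t3, 1 → $t3=4-1=3
cmp $t3, 2  (cmp 3,2)
bgt body: taken
and $t2, $t2, 240 → $t2=14&240=0
rem $t2, $t2, 10 → $t2=0%10=0
xor $t2, $t2, 14 → $t2=0^14=14
sub $t3, $t3, 1 → $t3=3-1=2
cmp $t3, 2  (cmp 2,2)
bgt body: not taken
sub $t2, $t2, 8 → $t2=14-8=6
halt.
Total executed instructions: 22.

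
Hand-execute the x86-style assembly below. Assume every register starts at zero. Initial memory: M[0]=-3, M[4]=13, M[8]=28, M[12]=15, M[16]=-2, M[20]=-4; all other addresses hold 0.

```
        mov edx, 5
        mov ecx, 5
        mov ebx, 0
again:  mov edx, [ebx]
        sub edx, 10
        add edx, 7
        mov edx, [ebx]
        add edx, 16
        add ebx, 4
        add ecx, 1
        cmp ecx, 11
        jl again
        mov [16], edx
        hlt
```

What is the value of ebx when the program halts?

mov edx, 5 → edx=5
mov ecx, 5 → ecx=5
mov ebx, 0 → ebx=0
mov edx, [ebx] → edx=M[0]=-3
sub edx, 10 → edx=(-3)-10=-13
add edx, 7 → edx=(-13)+7=-6
mov edx, [ebx] → edx=M[0]=-3
add edx, 16 → edx=(-3)+16=13
add ebx, 4 → ebx=0+4=4
add ecx, 1 → ecx=5+1=6
cmp ecx, 11  (cmp 6,11)
jl again: taken
mov edx, [ebx] → edx=M[4]=13
sub edx, 10 → edx=13-10=3
add edx, 7 → edx=3+7=10
mov edx, [ebx] → edx=M[4]=13
add edx, 16 → edx=13+16=29
add ebx, 4 → ebx=4+4=8
add ecx, 1 → ecx=6+1=7
cmp ecx, 11  (cmp 7,11)
jl again: taken
mov edx, [ebx] → edx=M[8]=28
sub edx, 10 → edx=28-10=18
add edx, 7 → edx=18+7=25
mov edx, [ebx] → edx=M[8]=28
add edx, 16 → edx=28+16=44
add ebx, 4 → ebx=8+4=12
add ecx, 1 → ecx=7+1=8
cmp ecx, 11  (cmp 8,11)
jl again: taken
mov edx, [ebx] → edx=M[12]=15
sub edx, 10 → edx=15-10=5
add edx, 7 → edx=5+7=12
mov edx, [ebx] → edx=M[12]=15
add edx, 16 → edx=15+16=31
add ebx, 4 → ebx=12+4=16
add ecx, 1 → ecx=8+1=9
cmp ecx, 11  (cmp 9,11)
jl again: taken
mov edx, [ebx] → edx=M[16]=-2
sub edx, 10 → edx=(-2)-10=-12
add edx, 7 → edx=(-12)+7=-5
mov edx, [ebx] → edx=M[16]=-2
add edx, 16 → edx=(-2)+16=14
add ebx, 4 → ebx=16+4=20
add ecx, 1 → ecx=9+1=10
cmp ecx, 11  (cmp 10,11)
jl again: taken
mov edx, [ebx] → edx=M[20]=-4
sub edx, 10 → edx=(-4)-10=-14
add edx, 7 → edx=(-14)+7=-7
mov edx, [ebx] → edx=M[20]=-4
add edx, 16 → edx=(-4)+16=12
add ebx, 4 → ebx=20+4=24
add ecx, 1 → ecx=10+1=11
cmp ecx, 11  (cmp 11,11)
jl again: not taken
mov [16], edx → M[16]=12
halt.

24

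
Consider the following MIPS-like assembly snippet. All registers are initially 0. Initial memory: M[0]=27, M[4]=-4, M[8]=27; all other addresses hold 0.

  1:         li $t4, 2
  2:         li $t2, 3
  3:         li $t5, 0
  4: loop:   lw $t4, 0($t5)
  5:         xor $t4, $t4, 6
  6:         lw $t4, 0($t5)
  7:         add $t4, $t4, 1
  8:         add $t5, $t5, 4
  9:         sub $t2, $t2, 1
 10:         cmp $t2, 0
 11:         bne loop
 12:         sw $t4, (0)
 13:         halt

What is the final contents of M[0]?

after li $t4, 2: $t4=2
after li $t2, 3: $t2=3
after li $t5, 0: $t5=0
after lw $t4, 0($t5): $t4=M[0]=27
after xor $t4, $t4, 6: $t4=27^6=29
after lw $t4, 0($t5): $t4=M[0]=27
after add $t4, $t4, 1: $t4=27+1=28
after add $t5, $t5, 4: $t5=0+4=4
after sub $t2, $t2, 1: $t2=3-1=2
cmp $t2, 0  (cmp 2,0)
bne loop: taken
after lw $t4, 0($t5): $t4=M[4]=-4
after xor $t4, $t4, 6: $t4=(-4)^6=-6
after lw $t4, 0($t5): $t4=M[4]=-4
after add $t4, $t4, 1: $t4=(-4)+1=-3
after add $t5, $t5, 4: $t5=4+4=8
after sub $t2, $t2, 1: $t2=2-1=1
cmp $t2, 0  (cmp 1,0)
bne loop: taken
after lw $t4, 0($t5): $t4=M[8]=27
after xor $t4, $t4, 6: $t4=27^6=29
after lw $t4, 0($t5): $t4=M[8]=27
after add $t4, $t4, 1: $t4=27+1=28
after add $t5, $t5, 4: $t5=8+4=12
after sub $t2, $t2, 1: $t2=1-1=0
cmp $t2, 0  (cmp 0,0)
bne loop: not taken
sw $t4, (0) → M[0]=28
halt.

28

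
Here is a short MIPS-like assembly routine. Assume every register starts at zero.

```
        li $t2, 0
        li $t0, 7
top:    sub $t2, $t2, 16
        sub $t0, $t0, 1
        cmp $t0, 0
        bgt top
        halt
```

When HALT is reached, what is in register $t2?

-112

$t2=0
$t0=7
$t2=0-16=-16
$t0=7-1=6
cmp $t0, 0  (cmp 6,0)
bgt top: taken
$t2=(-16)-16=-32
$t0=6-1=5
cmp $t0, 0  (cmp 5,0)
bgt top: taken
$t2=(-32)-16=-48
$t0=5-1=4
cmp $t0, 0  (cmp 4,0)
bgt top: taken
$t2=(-48)-16=-64
$t0=4-1=3
cmp $t0, 0  (cmp 3,0)
bgt top: taken
$t2=(-64)-16=-80
$t0=3-1=2
cmp $t0, 0  (cmp 2,0)
bgt top: taken
$t2=(-80)-16=-96
$t0=2-1=1
cmp $t0, 0  (cmp 1,0)
bgt top: taken
$t2=(-96)-16=-112
$t0=1-1=0
cmp $t0, 0  (cmp 0,0)
bgt top: not taken
halt.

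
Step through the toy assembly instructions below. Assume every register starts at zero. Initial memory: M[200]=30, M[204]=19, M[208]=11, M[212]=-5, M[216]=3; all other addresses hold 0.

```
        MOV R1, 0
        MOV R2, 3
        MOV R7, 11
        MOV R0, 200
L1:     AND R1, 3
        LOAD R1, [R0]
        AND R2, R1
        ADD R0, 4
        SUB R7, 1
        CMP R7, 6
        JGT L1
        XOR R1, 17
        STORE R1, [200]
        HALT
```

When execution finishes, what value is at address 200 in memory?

18

R1=0
R2=3
R7=11
R0=200
R1=0&3=0
R1=M[200]=30
R2=3&30=2
R0=200+4=204
R7=11-1=10
CMP R7, 6  (cmp 10,6)
JGT L1: taken
R1=30&3=2
R1=M[204]=19
R2=2&19=2
R0=204+4=208
R7=10-1=9
CMP R7, 6  (cmp 9,6)
JGT L1: taken
R1=19&3=3
R1=M[208]=11
R2=2&11=2
R0=208+4=212
R7=9-1=8
CMP R7, 6  (cmp 8,6)
JGT L1: taken
R1=11&3=3
R1=M[212]=-5
R2=2&(-5)=2
R0=212+4=216
R7=8-1=7
CMP R7, 6  (cmp 7,6)
JGT L1: taken
R1=(-5)&3=3
R1=M[216]=3
R2=2&3=2
R0=216+4=220
R7=7-1=6
CMP R7, 6  (cmp 6,6)
JGT L1: not taken
R1=3^17=18
STORE R1, [200] → M[200]=18
halt.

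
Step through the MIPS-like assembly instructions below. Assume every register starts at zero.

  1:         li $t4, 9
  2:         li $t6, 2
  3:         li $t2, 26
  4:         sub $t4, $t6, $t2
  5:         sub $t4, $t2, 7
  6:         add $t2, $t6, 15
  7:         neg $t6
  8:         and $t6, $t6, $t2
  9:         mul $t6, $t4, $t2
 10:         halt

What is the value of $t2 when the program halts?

17

$t4=9
$t6=2
$t2=26
$t4=2-26=-24
$t4=26-7=19
$t2=2+15=17
$t6=-(2)=-2
$t6=(-2)&17=16
$t6=19*17=323
halt.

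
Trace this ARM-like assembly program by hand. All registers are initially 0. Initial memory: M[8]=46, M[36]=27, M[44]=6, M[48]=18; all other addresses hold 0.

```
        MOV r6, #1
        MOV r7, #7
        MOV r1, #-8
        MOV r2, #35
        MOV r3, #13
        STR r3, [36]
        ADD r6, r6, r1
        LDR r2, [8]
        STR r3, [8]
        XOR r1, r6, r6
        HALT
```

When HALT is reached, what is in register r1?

MOV r6, #1 → r6=1
MOV r7, #7 → r7=7
MOV r1, #-8 → r1=-8
MOV r2, #35 → r2=35
MOV r3, #13 → r3=13
STR r3, [36] → M[36]=13
ADD r6, r6, r1 → r6=1+(-8)=-7
LDR r2, [8] → r2=M[8]=46
STR r3, [8] → M[8]=13
XOR r1, r6, r6 → r1=(-7)^(-7)=0
halt.

0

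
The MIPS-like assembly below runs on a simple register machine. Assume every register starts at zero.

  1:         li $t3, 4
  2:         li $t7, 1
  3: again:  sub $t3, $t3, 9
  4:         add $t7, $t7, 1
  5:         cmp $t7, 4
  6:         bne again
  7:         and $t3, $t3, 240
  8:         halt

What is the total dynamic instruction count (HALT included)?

li $t3, 4 → $t3=4
li $t7, 1 → $t7=1
sub $t3, $t3, 9 → $t3=4-9=-5
add $t7, $t7, 1 → $t7=1+1=2
cmp $t7, 4  (cmp 2,4)
bne again: taken
sub $t3, $t3, 9 → $t3=(-5)-9=-14
add $t7, $t7, 1 → $t7=2+1=3
cmp $t7, 4  (cmp 3,4)
bne again: taken
sub $t3, $t3, 9 → $t3=(-14)-9=-23
add $t7, $t7, 1 → $t7=3+1=4
cmp $t7, 4  (cmp 4,4)
bne again: not taken
and $t3, $t3, 240 → $t3=(-23)&240=224
halt.
Total executed instructions: 16.

16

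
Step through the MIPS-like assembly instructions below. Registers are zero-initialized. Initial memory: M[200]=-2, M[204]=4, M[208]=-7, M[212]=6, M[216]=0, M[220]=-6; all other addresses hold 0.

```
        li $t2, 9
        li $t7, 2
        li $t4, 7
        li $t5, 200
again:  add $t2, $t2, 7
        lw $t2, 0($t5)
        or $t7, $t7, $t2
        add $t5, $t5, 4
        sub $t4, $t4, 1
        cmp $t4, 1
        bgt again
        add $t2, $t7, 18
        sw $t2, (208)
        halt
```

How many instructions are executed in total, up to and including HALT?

49

after li $t2, 9: $t2=9
after li $t7, 2: $t7=2
after li $t4, 7: $t4=7
after li $t5, 200: $t5=200
after add $t2, $t2, 7: $t2=9+7=16
after lw $t2, 0($t5): $t2=M[200]=-2
after or $t7, $t7, $t2: $t7=2|(-2)=-2
after add $t5, $t5, 4: $t5=200+4=204
after sub $t4, $t4, 1: $t4=7-1=6
cmp $t4, 1  (cmp 6,1)
bgt again: taken
after add $t2, $t2, 7: $t2=(-2)+7=5
after lw $t2, 0($t5): $t2=M[204]=4
after or $t7, $t7, $t2: $t7=(-2)|4=-2
after add $t5, $t5, 4: $t5=204+4=208
after sub $t4, $t4, 1: $t4=6-1=5
cmp $t4, 1  (cmp 5,1)
bgt again: taken
after add $t2, $t2, 7: $t2=4+7=11
after lw $t2, 0($t5): $t2=M[208]=-7
after or $t7, $t7, $t2: $t7=(-2)|(-7)=-1
after add $t5, $t5, 4: $t5=208+4=212
after sub $t4, $t4, 1: $t4=5-1=4
cmp $t4, 1  (cmp 4,1)
bgt again: taken
after add $t2, $t2, 7: $t2=(-7)+7=0
after lw $t2, 0($t5): $t2=M[212]=6
after or $t7, $t7, $t2: $t7=(-1)|6=-1
after add $t5, $t5, 4: $t5=212+4=216
after sub $t4, $t4, 1: $t4=4-1=3
cmp $t4, 1  (cmp 3,1)
bgt again: taken
after add $t2, $t2, 7: $t2=6+7=13
after lw $t2, 0($t5): $t2=M[216]=0
after or $t7, $t7, $t2: $t7=(-1)|0=-1
after add $t5, $t5, 4: $t5=216+4=220
after sub $t4, $t4, 1: $t4=3-1=2
cmp $t4, 1  (cmp 2,1)
bgt again: taken
after add $t2, $t2, 7: $t2=0+7=7
after lw $t2, 0($t5): $t2=M[220]=-6
after or $t7, $t7, $t2: $t7=(-1)|(-6)=-1
after add $t5, $t5, 4: $t5=220+4=224
after sub $t4, $t4, 1: $t4=2-1=1
cmp $t4, 1  (cmp 1,1)
bgt again: not taken
after add $t2, $t7, 18: $t2=(-1)+18=17
sw $t2, (208) → M[208]=17
halt.
Total executed instructions: 49.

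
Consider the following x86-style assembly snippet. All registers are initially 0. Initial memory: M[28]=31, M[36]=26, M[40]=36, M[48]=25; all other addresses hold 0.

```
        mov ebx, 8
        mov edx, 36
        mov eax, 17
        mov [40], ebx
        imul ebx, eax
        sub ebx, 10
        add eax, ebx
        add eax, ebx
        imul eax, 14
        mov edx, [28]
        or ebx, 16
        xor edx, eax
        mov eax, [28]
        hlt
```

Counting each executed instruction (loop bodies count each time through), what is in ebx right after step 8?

ebx=8
edx=36
eax=17
mov [40], ebx → M[40]=8
ebx=8*17=136
ebx=136-10=126
eax=17+126=143
eax=143+126=269
After step 8: ebx = 126.

126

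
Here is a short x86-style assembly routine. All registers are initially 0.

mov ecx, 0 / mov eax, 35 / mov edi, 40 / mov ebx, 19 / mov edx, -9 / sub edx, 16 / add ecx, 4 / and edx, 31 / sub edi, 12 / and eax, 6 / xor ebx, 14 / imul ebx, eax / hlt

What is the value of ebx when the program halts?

58

after mov ecx, 0: ecx=0
after mov eax, 35: eax=35
after mov edi, 40: edi=40
after mov ebx, 19: ebx=19
after mov edx, -9: edx=-9
after sub edx, 16: edx=(-9)-16=-25
after add ecx, 4: ecx=0+4=4
after and edx, 31: edx=(-25)&31=7
after sub edi, 12: edi=40-12=28
after and eax, 6: eax=35&6=2
after xor ebx, 14: ebx=19^14=29
after imul ebx, eax: ebx=29*2=58
halt.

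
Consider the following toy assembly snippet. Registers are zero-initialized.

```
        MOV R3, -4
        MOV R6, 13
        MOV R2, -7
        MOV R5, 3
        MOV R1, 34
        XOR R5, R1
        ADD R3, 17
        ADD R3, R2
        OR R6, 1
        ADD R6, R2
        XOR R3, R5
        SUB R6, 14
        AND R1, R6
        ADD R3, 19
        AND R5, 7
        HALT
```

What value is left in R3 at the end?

58

MOV R3, -4 → R3=-4
MOV R6, 13 → R6=13
MOV R2, -7 → R2=-7
MOV R5, 3 → R5=3
MOV R1, 34 → R1=34
XOR R5, R1 → R5=3^34=33
ADD R3, 17 → R3=(-4)+17=13
ADD R3, R2 → R3=13+(-7)=6
OR R6, 1 → R6=13|1=13
ADD R6, R2 → R6=13+(-7)=6
XOR R3, R5 → R3=6^33=39
SUB R6, 14 → R6=6-14=-8
AND R1, R6 → R1=34&(-8)=32
ADD R3, 19 → R3=39+19=58
AND R5, 7 → R5=33&7=1
halt.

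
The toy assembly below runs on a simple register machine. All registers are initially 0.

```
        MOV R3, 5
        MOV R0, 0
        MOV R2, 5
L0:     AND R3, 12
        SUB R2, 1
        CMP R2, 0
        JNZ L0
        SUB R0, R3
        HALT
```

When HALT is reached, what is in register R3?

4

R3=5
R0=0
R2=5
R3=5&12=4
R2=5-1=4
CMP R2, 0  (cmp 4,0)
JNZ L0: taken
R3=4&12=4
R2=4-1=3
CMP R2, 0  (cmp 3,0)
JNZ L0: taken
R3=4&12=4
R2=3-1=2
CMP R2, 0  (cmp 2,0)
JNZ L0: taken
R3=4&12=4
R2=2-1=1
CMP R2, 0  (cmp 1,0)
JNZ L0: taken
R3=4&12=4
R2=1-1=0
CMP R2, 0  (cmp 0,0)
JNZ L0: not taken
R0=0-4=-4
halt.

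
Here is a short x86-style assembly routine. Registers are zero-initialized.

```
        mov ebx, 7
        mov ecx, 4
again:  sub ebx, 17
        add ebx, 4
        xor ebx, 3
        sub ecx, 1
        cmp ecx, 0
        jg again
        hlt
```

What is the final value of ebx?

-41

after mov ebx, 7: ebx=7
after mov ecx, 4: ecx=4
after sub ebx, 17: ebx=7-17=-10
after add ebx, 4: ebx=(-10)+4=-6
after xor ebx, 3: ebx=(-6)^3=-7
after sub ecx, 1: ecx=4-1=3
cmp ecx, 0  (cmp 3,0)
jg again: taken
after sub ebx, 17: ebx=(-7)-17=-24
after add ebx, 4: ebx=(-24)+4=-20
after xor ebx, 3: ebx=(-20)^3=-17
after sub ecx, 1: ecx=3-1=2
cmp ecx, 0  (cmp 2,0)
jg again: taken
after sub ebx, 17: ebx=(-17)-17=-34
after add ebx, 4: ebx=(-34)+4=-30
after xor ebx, 3: ebx=(-30)^3=-31
after sub ecx, 1: ecx=2-1=1
cmp ecx, 0  (cmp 1,0)
jg again: taken
after sub ebx, 17: ebx=(-31)-17=-48
after add ebx, 4: ebx=(-48)+4=-44
after xor ebx, 3: ebx=(-44)^3=-41
after sub ecx, 1: ecx=1-1=0
cmp ecx, 0  (cmp 0,0)
jg again: not taken
halt.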